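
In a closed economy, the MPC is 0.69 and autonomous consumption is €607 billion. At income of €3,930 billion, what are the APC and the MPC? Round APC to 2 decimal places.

MPC = 0.69 (the slope of the consumption function)
C = 607 + 0.69(3930) = 3318.7, so APC = 3318.7/3930 = 0.84

APC = 0.84; MPC = 0.69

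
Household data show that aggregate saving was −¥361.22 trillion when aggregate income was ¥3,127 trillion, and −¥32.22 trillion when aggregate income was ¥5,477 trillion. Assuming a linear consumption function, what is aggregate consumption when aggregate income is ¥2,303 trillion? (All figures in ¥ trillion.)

MPS = ΔS/ΔY = (-32.22 − (-361.22))/(5477 − 3127) = 329/2350 = 0.14
MPC = 1 − MPS = 0.86
Autonomous saving = -361.22 − 0.14(3127) = -799, so a = 799
C = 799 + 0.86(2303) = 799 + 1980.58 = 2779.58

C = 2779.58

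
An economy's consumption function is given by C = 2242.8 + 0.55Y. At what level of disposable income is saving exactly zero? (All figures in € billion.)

Y = 4984

At break-even, C = Y: 2242.8 + 0.55Y = Y
0.45Y = 2242.8, so Y = 2242.8/0.45 = 4984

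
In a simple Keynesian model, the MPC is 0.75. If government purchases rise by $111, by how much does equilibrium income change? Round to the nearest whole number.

The multiplier is 1/(1 − MPC) = 1/0.25.
ΔY = 111/0.25 = 444.00 ≈ 444

ΔY ≈ 444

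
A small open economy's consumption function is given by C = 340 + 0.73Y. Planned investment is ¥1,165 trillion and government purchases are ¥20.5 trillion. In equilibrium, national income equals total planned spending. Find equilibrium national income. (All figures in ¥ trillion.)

Y = C + I + G = 340 + 0.73Y + 1165 + 20.5
Y − 0.73Y = 1525.5
0.27Y = 1525.5, so Y = 1525.5/0.27 = 5650

Y = 5650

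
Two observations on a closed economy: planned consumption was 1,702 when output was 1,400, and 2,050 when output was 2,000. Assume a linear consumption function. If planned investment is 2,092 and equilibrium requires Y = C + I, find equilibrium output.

Y = 7100

MPC = (2050 − 1702)/(2000 − 1400) = 348/600 = 0.58
a = 1702 − 0.58(1400) = 890
Equilibrium: Y = 890 + 0.58Y + 2092
0.42Y = 2982, so Y = 2982/0.42 = 7100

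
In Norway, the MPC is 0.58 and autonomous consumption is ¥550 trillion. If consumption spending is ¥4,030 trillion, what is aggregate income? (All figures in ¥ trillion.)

550 + 0.58Y = 4030
0.58Y = 3480, so Y = 3480/0.58 = 6000

Y = 6000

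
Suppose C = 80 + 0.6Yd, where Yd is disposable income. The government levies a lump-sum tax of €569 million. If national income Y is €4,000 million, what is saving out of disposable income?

Yd = Y − T = 4000 − 569 = 3431
C = 80 + 0.6(3431) = 80 + 2058.6 = 2138.6
S = Yd − C = 3431 − 2138.6 = 1292.4

S = 1292.4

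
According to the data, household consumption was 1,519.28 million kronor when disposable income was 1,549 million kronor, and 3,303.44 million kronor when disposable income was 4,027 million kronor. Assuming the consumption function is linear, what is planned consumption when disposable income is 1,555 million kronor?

C = 1523.6

MPC = (3303.44 − 1519.28)/(4027 − 1549) = 1784.16/2478 = 0.72
a = 1519.28 − 0.72(1549) = 1519.28 − 1115.28 = 404
C = 404 + 0.72(1555) = 404 + 1119.6 = 1523.6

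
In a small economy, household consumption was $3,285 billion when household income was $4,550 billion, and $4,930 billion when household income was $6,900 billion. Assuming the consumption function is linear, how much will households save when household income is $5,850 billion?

MPC = (4930 − 3285)/(6900 − 4550) = 1645/2350 = 0.7
a = 3285 − 0.7(4550) = 3285 − 3185 = 100
C = 100 + 0.7(5850) = 4195
S = 5850 − 4195 = 1655

S = 1655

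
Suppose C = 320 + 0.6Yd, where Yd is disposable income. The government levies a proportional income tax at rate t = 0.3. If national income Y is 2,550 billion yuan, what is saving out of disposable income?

S = 394

Yd = (1 − 0.3)(2550) = 0.7(2550) = 1785
C = 320 + 0.6(1785) = 320 + 1071 = 1391
S = Yd − C = 1785 − 1391 = 394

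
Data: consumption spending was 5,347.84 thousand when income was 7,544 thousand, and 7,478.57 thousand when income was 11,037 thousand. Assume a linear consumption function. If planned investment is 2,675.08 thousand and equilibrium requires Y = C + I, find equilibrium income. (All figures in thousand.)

MPC = (7478.57 − 5347.84)/(11037 − 7544) = 2130.73/3493 = 0.61
a = 5347.84 − 0.61(7544) = 746
Equilibrium: Y = 746 + 0.61Y + 2675.08
0.39Y = 3421.08, so Y = 3421.08/0.39 = 8772

Y = 8772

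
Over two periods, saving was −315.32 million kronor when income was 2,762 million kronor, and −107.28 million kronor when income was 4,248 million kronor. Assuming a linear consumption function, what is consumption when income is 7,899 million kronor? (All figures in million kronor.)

C = 7495.14

MPS = ΔS/ΔY = (-107.28 − (-315.32))/(4248 − 2762) = 208.04/1486 = 0.14
MPC = 1 − MPS = 0.86
Autonomous saving = -315.32 − 0.14(2762) = -702, so a = 702
C = 702 + 0.86(7899) = 702 + 6793.14 = 7495.14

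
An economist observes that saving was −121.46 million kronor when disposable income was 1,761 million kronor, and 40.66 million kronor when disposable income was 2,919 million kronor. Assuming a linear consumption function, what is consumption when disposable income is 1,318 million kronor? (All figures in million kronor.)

MPS = ΔS/ΔY = (40.66 − (-121.46))/(2919 − 1761) = 162.12/1158 = 0.14
MPC = 1 − MPS = 0.86
Autonomous saving = -121.46 − 0.14(1761) = -368, so a = 368
C = 368 + 0.86(1318) = 368 + 1133.48 = 1501.48

C = 1501.48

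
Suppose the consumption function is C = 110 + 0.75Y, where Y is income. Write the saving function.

S = Y − C = Y − (110 + 0.75Y) = -110 + (1 − 0.75)Y

S = -110 + 0.25Y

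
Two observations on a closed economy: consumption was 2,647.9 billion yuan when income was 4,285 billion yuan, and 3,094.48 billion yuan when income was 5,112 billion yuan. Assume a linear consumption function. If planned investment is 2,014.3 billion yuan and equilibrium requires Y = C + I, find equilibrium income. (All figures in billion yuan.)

Y = 5105

MPC = (3094.48 − 2647.9)/(5112 − 4285) = 446.58/827 = 0.54
a = 2647.9 − 0.54(4285) = 334
Equilibrium: Y = 334 + 0.54Y + 2014.3
0.46Y = 2348.3, so Y = 2348.3/0.46 = 5105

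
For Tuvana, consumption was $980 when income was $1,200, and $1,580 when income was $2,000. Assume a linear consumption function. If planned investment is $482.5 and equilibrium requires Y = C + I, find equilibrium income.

MPC = (1580 − 980)/(2000 − 1200) = 600/800 = 0.75
a = 980 − 0.75(1200) = 80
Equilibrium: Y = 80 + 0.75Y + 482.5
0.25Y = 562.5, so Y = 562.5/0.25 = 2250

Y = 2250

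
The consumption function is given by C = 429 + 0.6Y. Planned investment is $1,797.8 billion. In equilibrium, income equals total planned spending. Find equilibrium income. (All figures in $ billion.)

Y = 5567

Y = C + I = 429 + 0.6Y + 1797.8
Y − 0.6Y = 2226.8
0.4Y = 2226.8, so Y = 2226.8/0.4 = 5567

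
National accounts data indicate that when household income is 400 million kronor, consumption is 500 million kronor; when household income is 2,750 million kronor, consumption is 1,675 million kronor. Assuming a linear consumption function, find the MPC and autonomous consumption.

MPC = 0.5; a = 300

MPC = ΔC/ΔY = (1675 − 500)/(2750 − 400) = 1175/2350 = 0.5
a = C − MPC·Y = 500 − 0.5(400) = 500 − 200 = 300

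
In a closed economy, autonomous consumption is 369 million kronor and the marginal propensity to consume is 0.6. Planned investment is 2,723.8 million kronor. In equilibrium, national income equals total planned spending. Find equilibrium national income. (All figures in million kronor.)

Y = C + I = 369 + 0.6Y + 2723.8
Y − 0.6Y = 3092.8
0.4Y = 3092.8, so Y = 3092.8/0.4 = 7732

Y = 7732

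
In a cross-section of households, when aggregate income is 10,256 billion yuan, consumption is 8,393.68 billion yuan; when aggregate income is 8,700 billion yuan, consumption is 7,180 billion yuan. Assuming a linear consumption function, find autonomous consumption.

a = 394

MPC = ΔC/ΔY = (8393.68 − 7180)/(10256 − 8700) = 1213.68/1556 = 0.78
a = C − MPC·Y = 7180 − 0.78(8700) = 7180 − 6786 = 394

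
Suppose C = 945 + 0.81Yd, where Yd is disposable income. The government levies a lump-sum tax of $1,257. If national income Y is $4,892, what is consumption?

C = 3889.35

Yd = Y − T = 4892 − 1257 = 3635
C = 945 + 0.81(3635) = 945 + 2944.35 = 3889.35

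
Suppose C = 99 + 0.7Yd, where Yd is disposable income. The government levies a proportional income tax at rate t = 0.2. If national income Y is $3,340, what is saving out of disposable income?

Yd = (1 − 0.2)(3340) = 0.8(3340) = 2672
C = 99 + 0.7(2672) = 99 + 1870.4 = 1969.4
S = Yd − C = 2672 − 1969.4 = 702.6

S = 702.6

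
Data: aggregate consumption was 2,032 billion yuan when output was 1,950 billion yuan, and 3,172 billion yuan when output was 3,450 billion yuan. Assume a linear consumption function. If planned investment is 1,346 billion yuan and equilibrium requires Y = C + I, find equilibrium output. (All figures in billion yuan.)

Y = 7900

MPC = (3172 − 2032)/(3450 − 1950) = 1140/1500 = 0.76
a = 2032 − 0.76(1950) = 550
Equilibrium: Y = 550 + 0.76Y + 1346
0.24Y = 1896, so Y = 1896/0.24 = 7900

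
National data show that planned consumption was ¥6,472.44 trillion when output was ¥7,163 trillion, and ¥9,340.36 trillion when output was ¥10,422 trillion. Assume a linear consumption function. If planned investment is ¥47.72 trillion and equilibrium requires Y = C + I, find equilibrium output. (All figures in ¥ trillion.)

Y = 1806

MPC = (9340.36 − 6472.44)/(10422 − 7163) = 2867.92/3259 = 0.88
a = 6472.44 − 0.88(7163) = 169
Equilibrium: Y = 169 + 0.88Y + 47.72
0.12Y = 216.72, so Y = 216.72/0.12 = 1806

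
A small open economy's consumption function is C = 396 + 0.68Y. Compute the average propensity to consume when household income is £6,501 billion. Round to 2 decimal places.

C = 396 + 0.68(6501) = 4816.68
APC = C/Y = 4816.68/6501 = 0.74

APC = 0.74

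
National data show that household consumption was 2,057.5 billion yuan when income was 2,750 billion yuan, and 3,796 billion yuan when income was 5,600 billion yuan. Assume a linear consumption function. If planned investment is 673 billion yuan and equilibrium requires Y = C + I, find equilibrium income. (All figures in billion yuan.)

Y = 2700

MPC = (3796 − 2057.5)/(5600 − 2750) = 1738.5/2850 = 0.61
a = 2057.5 − 0.61(2750) = 380
Equilibrium: Y = 380 + 0.61Y + 673
0.39Y = 1053, so Y = 1053/0.39 = 2700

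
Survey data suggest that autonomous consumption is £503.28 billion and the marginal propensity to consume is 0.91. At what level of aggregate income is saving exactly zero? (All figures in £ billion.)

Y = 5592

At break-even, C = Y: 503.28 + 0.91Y = Y
0.09Y = 503.28, so Y = 503.28/0.09 = 5592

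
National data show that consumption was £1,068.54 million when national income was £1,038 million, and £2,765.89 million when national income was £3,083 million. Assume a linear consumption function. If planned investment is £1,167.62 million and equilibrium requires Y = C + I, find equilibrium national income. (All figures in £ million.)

Y = 8086

MPC = (2765.89 − 1068.54)/(3083 − 1038) = 1697.35/2045 = 0.83
a = 1068.54 − 0.83(1038) = 207
Equilibrium: Y = 207 + 0.83Y + 1167.62
0.17Y = 1374.62, so Y = 1374.62/0.17 = 8086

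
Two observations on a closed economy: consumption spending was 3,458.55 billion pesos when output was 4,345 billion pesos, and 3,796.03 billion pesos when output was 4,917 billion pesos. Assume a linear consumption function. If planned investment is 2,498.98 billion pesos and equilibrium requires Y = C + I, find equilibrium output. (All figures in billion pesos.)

MPC = (3796.03 − 3458.55)/(4917 − 4345) = 337.48/572 = 0.59
a = 3458.55 − 0.59(4345) = 895
Equilibrium: Y = 895 + 0.59Y + 2498.98
0.41Y = 3393.98, so Y = 3393.98/0.41 = 8278

Y = 8278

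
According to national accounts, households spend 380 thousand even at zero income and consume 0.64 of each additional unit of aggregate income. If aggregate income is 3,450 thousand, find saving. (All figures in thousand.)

S = 862

C = 380 + 0.64(3450) = 380 + 2208 = 2588
S = Y − C = 3450 − 2588 = 862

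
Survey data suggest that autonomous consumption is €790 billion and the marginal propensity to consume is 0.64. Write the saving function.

S = Y − C = Y − (790 + 0.64Y) = -790 + (1 − 0.64)Y

S = -790 + 0.36Y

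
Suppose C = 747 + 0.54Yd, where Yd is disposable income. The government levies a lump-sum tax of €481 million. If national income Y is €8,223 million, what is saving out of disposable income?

S = 2814.32

Yd = Y − T = 8223 − 481 = 7742
C = 747 + 0.54(7742) = 747 + 4180.68 = 4927.68
S = Yd − C = 7742 − 4927.68 = 2814.32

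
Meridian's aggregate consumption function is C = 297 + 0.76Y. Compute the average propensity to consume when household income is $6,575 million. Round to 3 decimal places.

APC = 0.805

C = 297 + 0.76(6575) = 5294
APC = C/Y = 5294/6575 = 0.805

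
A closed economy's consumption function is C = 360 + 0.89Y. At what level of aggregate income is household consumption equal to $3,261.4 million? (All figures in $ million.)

360 + 0.89Y = 3261.4
0.89Y = 2901.4, so Y = 2901.4/0.89 = 3260

Y = 3260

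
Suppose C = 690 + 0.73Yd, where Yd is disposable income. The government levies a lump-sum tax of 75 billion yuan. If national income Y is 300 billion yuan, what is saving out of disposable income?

Yd = Y − T = 300 − 75 = 225
C = 690 + 0.73(225) = 690 + 164.25 = 854.25
S = Yd − C = 225 − 854.25 = -629.25

S = -629.25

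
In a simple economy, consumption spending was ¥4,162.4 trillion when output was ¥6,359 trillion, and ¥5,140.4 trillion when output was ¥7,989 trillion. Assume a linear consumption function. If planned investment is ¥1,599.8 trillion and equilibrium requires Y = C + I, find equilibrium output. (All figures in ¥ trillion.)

MPC = (5140.4 − 4162.4)/(7989 − 6359) = 978/1630 = 0.6
a = 4162.4 − 0.6(6359) = 347
Equilibrium: Y = 347 + 0.6Y + 1599.8
0.4Y = 1946.8, so Y = 1946.8/0.4 = 4867

Y = 4867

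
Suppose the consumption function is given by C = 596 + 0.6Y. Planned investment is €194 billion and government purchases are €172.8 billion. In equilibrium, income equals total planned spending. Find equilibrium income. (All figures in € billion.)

Y = C + I + G = 596 + 0.6Y + 194 + 172.8
Y − 0.6Y = 962.8
0.4Y = 962.8, so Y = 962.8/0.4 = 2407

Y = 2407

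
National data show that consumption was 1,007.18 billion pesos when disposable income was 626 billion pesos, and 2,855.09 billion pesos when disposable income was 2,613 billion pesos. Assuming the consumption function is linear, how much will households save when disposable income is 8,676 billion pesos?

MPC = (2855.09 − 1007.18)/(2613 − 626) = 1847.91/1987 = 0.93
a = 1007.18 − 0.93(626) = 1007.18 − 582.18 = 425
C = 425 + 0.93(8676) = 8493.68
S = 8676 − 8493.68 = 182.32

S = 182.32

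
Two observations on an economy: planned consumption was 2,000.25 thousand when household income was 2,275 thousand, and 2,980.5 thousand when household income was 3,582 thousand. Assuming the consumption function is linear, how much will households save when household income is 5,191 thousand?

MPC = (2980.5 − 2000.25)/(3582 − 2275) = 980.25/1307 = 0.75
a = 2000.25 − 0.75(2275) = 2000.25 − 1706.25 = 294
C = 294 + 0.75(5191) = 4187.25
S = 5191 − 4187.25 = 1003.75

S = 1003.75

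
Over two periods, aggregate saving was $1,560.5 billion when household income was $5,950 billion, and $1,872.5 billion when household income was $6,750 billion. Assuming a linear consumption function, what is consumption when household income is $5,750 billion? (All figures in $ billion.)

C = 4267.5

MPS = ΔS/ΔY = (1872.5 − 1560.5)/(6750 − 5950) = 312/800 = 0.39
MPC = 1 − MPS = 0.61
Autonomous saving = 1560.5 − 0.39(5950) = -760, so a = 760
C = 760 + 0.61(5750) = 760 + 3507.5 = 4267.5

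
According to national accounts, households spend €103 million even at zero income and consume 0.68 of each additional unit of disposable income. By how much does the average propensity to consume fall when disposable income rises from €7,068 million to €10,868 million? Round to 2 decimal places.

At Y = 7068: C = 103 + 0.68(7068) = 4909.24, APC = 4909.24/7068 = 0.695
At Y = 10868: C = 7493.24, APC = 7493.24/10868 = 0.689
Fall in APC = 0.695 − 0.689 = 0.006 ≈ 0.01

ΔAPC = 0.01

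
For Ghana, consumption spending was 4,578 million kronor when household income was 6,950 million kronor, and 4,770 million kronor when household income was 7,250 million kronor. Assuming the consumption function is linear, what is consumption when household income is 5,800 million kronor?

C = 3842

MPC = (4770 − 4578)/(7250 − 6950) = 192/300 = 0.64
a = 4578 − 0.64(6950) = 4578 − 4448 = 130
C = 130 + 0.64(5800) = 130 + 3712 = 3842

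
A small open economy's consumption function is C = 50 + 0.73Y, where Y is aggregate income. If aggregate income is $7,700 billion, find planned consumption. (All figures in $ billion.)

C = 50 + 0.73(7700) = 50 + 5621 = 5671

C = 5671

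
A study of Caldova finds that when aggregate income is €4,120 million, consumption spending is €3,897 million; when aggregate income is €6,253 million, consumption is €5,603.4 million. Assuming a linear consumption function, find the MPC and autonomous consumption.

MPC = ΔC/ΔY = (5603.4 − 3897)/(6253 − 4120) = 1706.4/2133 = 0.8
a = C − MPC·Y = 3897 − 0.8(4120) = 3897 − 3296 = 601

MPC = 0.8; a = 601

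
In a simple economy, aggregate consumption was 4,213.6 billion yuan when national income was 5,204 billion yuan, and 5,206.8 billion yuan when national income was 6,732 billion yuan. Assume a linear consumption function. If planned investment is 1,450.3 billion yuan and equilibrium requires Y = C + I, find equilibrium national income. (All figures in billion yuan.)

Y = 6518

MPC = (5206.8 − 4213.6)/(6732 − 5204) = 993.2/1528 = 0.65
a = 4213.6 − 0.65(5204) = 831
Equilibrium: Y = 831 + 0.65Y + 1450.3
0.35Y = 2281.3, so Y = 2281.3/0.35 = 6518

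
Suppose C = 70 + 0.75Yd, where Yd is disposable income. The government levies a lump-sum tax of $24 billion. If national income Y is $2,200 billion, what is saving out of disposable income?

Yd = Y − T = 2200 − 24 = 2176
C = 70 + 0.75(2176) = 70 + 1632 = 1702
S = Yd − C = 2176 − 1702 = 474

S = 474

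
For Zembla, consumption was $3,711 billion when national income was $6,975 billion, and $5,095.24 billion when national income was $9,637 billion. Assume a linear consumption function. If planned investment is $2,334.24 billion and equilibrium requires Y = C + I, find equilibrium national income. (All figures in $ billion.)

MPC = (5095.24 − 3711)/(9637 − 6975) = 1384.24/2662 = 0.52
a = 3711 − 0.52(6975) = 84
Equilibrium: Y = 84 + 0.52Y + 2334.24
0.48Y = 2418.24, so Y = 2418.24/0.48 = 5038

Y = 5038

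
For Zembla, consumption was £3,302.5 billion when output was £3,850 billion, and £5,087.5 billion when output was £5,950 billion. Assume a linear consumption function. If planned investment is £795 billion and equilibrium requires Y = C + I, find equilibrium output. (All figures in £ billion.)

MPC = (5087.5 − 3302.5)/(5950 − 3850) = 1785/2100 = 0.85
a = 3302.5 − 0.85(3850) = 30
Equilibrium: Y = 30 + 0.85Y + 795
0.15Y = 825, so Y = 825/0.15 = 5500

Y = 5500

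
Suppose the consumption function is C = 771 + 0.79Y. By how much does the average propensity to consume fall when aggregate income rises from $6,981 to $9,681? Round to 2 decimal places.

At Y = 6981: C = 771 + 0.79(6981) = 6285.99, APC = 6285.99/6981 = 0.900
At Y = 9681: C = 8418.99, APC = 8418.99/9681 = 0.870
Fall in APC = 0.900 − 0.870 = 0.03

ΔAPC = 0.03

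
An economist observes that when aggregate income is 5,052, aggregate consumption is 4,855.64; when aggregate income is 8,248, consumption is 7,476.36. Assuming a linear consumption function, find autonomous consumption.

a = 713

MPC = ΔC/ΔY = (7476.36 − 4855.64)/(8248 − 5052) = 2620.72/3196 = 0.82
a = C − MPC·Y = 4855.64 − 0.82(5052) = 4855.64 − 4142.64 = 713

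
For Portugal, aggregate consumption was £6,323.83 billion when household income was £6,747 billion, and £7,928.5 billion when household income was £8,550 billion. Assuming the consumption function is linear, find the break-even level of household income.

MPC = (7928.5 − 6323.83)/(8550 − 6747) = 1604.67/1803 = 0.89
a = 6323.83 − 0.89(6747) = 6323.83 − 6004.83 = 319
Break-even: Y = a/(1−MPC) = 319/0.11 = 2900

Y = 2900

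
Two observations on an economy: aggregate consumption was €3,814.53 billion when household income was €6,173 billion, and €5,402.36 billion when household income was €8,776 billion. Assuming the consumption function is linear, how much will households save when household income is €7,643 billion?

S = 2931.77

MPC = (5402.36 − 3814.53)/(8776 − 6173) = 1587.83/2603 = 0.61
a = 3814.53 − 0.61(6173) = 3814.53 − 3765.53 = 49
C = 49 + 0.61(7643) = 4711.23
S = 7643 − 4711.23 = 2931.77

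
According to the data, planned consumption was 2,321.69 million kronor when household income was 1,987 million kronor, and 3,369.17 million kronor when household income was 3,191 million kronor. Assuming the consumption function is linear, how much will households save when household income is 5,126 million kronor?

MPC = (3369.17 − 2321.69)/(3191 − 1987) = 1047.48/1204 = 0.87
a = 2321.69 − 0.87(1987) = 2321.69 − 1728.69 = 593
C = 593 + 0.87(5126) = 5052.62
S = 5126 − 5052.62 = 73.38

S = 73.38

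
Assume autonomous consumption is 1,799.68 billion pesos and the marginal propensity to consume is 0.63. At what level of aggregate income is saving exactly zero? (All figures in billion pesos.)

At break-even, C = Y: 1799.68 + 0.63Y = Y
0.37Y = 1799.68, so Y = 1799.68/0.37 = 4864

Y = 4864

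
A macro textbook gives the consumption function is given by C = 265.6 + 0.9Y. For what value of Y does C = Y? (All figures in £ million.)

At break-even, C = Y: 265.6 + 0.9Y = Y
0.1Y = 265.6, so Y = 265.6/0.1 = 2656

Y = 2656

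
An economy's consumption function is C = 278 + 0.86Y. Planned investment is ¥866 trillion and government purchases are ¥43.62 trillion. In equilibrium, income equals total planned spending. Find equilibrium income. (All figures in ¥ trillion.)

Y = 8483

Y = C + I + G = 278 + 0.86Y + 866 + 43.62
Y − 0.86Y = 1187.62
0.14Y = 1187.62, so Y = 1187.62/0.14 = 8483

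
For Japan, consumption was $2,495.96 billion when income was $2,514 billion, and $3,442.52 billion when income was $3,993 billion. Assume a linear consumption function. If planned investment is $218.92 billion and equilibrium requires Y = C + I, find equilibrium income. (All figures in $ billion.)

MPC = (3442.52 − 2495.96)/(3993 − 2514) = 946.56/1479 = 0.64
a = 2495.96 − 0.64(2514) = 887
Equilibrium: Y = 887 + 0.64Y + 218.92
0.36Y = 1105.92, so Y = 1105.92/0.36 = 3072

Y = 3072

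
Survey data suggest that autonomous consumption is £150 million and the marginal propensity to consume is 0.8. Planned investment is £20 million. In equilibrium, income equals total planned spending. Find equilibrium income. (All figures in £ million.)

Y = 850

Y = C + I = 150 + 0.8Y + 20
Y − 0.8Y = 170
0.2Y = 170, so Y = 170/0.2 = 850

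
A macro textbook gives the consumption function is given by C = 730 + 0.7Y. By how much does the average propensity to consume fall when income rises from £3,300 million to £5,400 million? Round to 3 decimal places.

ΔAPC = 0.086

At Y = 3300: C = 730 + 0.7(3300) = 3040, APC = 3040/3300 = 0.9212
At Y = 5400: C = 4510, APC = 4510/5400 = 0.8352
Fall in APC = 0.9212 − 0.8352 = 0.086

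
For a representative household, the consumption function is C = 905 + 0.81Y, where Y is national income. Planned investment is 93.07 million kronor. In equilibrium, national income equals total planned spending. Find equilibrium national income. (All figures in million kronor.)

Y = C + I = 905 + 0.81Y + 93.07
Y − 0.81Y = 998.07
0.19Y = 998.07, so Y = 998.07/0.19 = 5253

Y = 5253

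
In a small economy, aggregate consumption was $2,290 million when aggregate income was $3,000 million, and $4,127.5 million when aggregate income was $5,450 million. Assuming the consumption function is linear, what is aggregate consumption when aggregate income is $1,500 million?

MPC = (4127.5 − 2290)/(5450 − 3000) = 1837.5/2450 = 0.75
a = 2290 − 0.75(3000) = 2290 − 2250 = 40
C = 40 + 0.75(1500) = 40 + 1125 = 1165

C = 1165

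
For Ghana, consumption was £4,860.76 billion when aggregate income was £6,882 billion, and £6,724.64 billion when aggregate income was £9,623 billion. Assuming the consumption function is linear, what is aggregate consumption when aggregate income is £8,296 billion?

MPC = (6724.64 − 4860.76)/(9623 − 6882) = 1863.88/2741 = 0.68
a = 4860.76 − 0.68(6882) = 4860.76 − 4679.76 = 181
C = 181 + 0.68(8296) = 181 + 5641.28 = 5822.28

C = 5822.28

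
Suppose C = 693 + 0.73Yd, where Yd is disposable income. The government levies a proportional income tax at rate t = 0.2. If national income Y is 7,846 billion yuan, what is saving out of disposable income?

Yd = (1 − 0.2)(7846) = 0.8(7846) = 6276.8
C = 693 + 0.73(6276.8) = 693 + 4582.064 = 5275.064
S = Yd − C = 6276.8 − 5275.064 = 1001.736

S = 1001.736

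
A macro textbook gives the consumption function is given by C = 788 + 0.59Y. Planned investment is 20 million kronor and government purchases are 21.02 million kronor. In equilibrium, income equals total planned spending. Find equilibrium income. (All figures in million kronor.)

Y = C + I + G = 788 + 0.59Y + 20 + 21.02
Y − 0.59Y = 829.02
0.41Y = 829.02, so Y = 829.02/0.41 = 2022

Y = 2022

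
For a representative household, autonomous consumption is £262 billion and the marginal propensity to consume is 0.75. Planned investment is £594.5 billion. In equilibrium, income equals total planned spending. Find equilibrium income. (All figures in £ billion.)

Y = 3426

Y = C + I = 262 + 0.75Y + 594.5
Y − 0.75Y = 856.5
0.25Y = 856.5, so Y = 856.5/0.25 = 3426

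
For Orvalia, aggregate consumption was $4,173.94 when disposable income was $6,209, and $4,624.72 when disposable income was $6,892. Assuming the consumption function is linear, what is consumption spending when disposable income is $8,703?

C = 5819.98

MPC = (4624.72 − 4173.94)/(6892 − 6209) = 450.78/683 = 0.66
a = 4173.94 − 0.66(6209) = 4173.94 − 4097.94 = 76
C = 76 + 0.66(8703) = 76 + 5743.98 = 5819.98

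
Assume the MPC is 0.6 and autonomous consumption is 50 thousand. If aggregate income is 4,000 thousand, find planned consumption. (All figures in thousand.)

C = 2450

C = 50 + 0.6(4000) = 50 + 2400 = 2450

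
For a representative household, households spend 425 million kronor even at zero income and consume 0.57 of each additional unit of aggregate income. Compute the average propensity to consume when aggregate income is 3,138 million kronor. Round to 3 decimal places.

C = 425 + 0.57(3138) = 2213.66
APC = C/Y = 2213.66/3138 = 0.705

APC = 0.705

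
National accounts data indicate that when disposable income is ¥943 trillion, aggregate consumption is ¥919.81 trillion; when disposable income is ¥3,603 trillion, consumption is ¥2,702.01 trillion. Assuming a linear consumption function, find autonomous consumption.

MPC = ΔC/ΔY = (2702.01 − 919.81)/(3603 − 943) = 1782.2/2660 = 0.67
a = C − MPC·Y = 919.81 − 0.67(943) = 919.81 − 631.81 = 288

a = 288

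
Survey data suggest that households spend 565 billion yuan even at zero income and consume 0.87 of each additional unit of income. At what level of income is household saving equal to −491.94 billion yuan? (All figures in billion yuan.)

Y = 562

S = Y − C = -565 + 0.13Y
-565 + 0.13Y = -491.94, so 0.13Y = 73.06 and Y = 562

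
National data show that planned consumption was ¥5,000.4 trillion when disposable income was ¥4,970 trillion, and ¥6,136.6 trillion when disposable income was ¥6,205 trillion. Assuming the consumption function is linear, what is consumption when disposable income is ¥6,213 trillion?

MPC = (6136.6 − 5000.4)/(6205 − 4970) = 1136.2/1235 = 0.92
a = 5000.4 − 0.92(4970) = 5000.4 − 4572.4 = 428
C = 428 + 0.92(6213) = 428 + 5715.96 = 6143.96

C = 6143.96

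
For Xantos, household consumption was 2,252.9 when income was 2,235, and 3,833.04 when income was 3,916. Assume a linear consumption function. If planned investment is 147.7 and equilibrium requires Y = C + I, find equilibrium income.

MPC = (3833.04 − 2252.9)/(3916 − 2235) = 1580.14/1681 = 0.94
a = 2252.9 − 0.94(2235) = 152
Equilibrium: Y = 152 + 0.94Y + 147.7
0.06Y = 299.7, so Y = 299.7/0.06 = 4995

Y = 4995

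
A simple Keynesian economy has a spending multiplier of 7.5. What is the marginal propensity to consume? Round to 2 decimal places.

k = 1/(1 − MPC), so 1 − MPC = 1/k = 1/7.5 = 0.1333
MPC = 1 − 0.1333 = 0.87

MPC = 0.87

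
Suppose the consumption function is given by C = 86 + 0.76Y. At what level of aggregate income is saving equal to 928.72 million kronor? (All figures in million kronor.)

S = Y − C = -86 + 0.24Y
-86 + 0.24Y = 928.72, so 0.24Y = 1014.72 and Y = 4228

Y = 4228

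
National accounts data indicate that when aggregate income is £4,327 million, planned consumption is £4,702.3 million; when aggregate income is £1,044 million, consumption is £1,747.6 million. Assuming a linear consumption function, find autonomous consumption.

MPC = ΔC/ΔY = (4702.3 − 1747.6)/(4327 − 1044) = 2954.7/3283 = 0.9
a = C − MPC·Y = 1747.6 − 0.9(1044) = 1747.6 − 939.6 = 808

a = 808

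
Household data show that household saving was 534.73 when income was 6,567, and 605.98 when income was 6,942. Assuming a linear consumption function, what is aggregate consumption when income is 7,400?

MPS = ΔS/ΔY = (605.98 − 534.73)/(6942 − 6567) = 71.25/375 = 0.19
MPC = 1 − MPS = 0.81
Autonomous saving = 534.73 − 0.19(6567) = -713, so a = 713
C = 713 + 0.81(7400) = 713 + 5994 = 6707

C = 6707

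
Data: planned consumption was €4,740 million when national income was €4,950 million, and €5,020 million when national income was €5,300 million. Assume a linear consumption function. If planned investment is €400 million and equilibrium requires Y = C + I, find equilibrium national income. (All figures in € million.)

Y = 5900

MPC = (5020 − 4740)/(5300 − 4950) = 280/350 = 0.8
a = 4740 − 0.8(4950) = 780
Equilibrium: Y = 780 + 0.8Y + 400
0.2Y = 1180, so Y = 1180/0.2 = 5900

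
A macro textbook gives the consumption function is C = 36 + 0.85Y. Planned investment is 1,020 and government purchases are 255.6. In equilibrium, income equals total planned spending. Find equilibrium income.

Y = 8744

Y = C + I + G = 36 + 0.85Y + 1020 + 255.6
Y − 0.85Y = 1311.6
0.15Y = 1311.6, so Y = 1311.6/0.15 = 8744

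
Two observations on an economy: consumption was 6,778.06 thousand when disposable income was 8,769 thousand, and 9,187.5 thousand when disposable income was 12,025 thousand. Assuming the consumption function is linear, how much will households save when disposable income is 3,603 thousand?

MPC = (9187.5 − 6778.06)/(12025 − 8769) = 2409.44/3256 = 0.74
a = 6778.06 − 0.74(8769) = 6778.06 − 6489.06 = 289
C = 289 + 0.74(3603) = 2955.22
S = 3603 − 2955.22 = 647.78

S = 647.78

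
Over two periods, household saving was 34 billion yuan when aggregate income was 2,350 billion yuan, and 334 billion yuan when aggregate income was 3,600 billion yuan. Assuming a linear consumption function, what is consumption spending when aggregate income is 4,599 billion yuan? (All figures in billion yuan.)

C = 4025.24

MPS = ΔS/ΔY = (334 − 34)/(3600 − 2350) = 300/1250 = 0.24
MPC = 1 − MPS = 0.76
Autonomous saving = 34 − 0.24(2350) = -530, so a = 530
C = 530 + 0.76(4599) = 530 + 3495.24 = 4025.24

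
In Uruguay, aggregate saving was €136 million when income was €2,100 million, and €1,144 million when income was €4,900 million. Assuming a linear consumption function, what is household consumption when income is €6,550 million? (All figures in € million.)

MPS = ΔS/ΔY = (1144 − 136)/(4900 − 2100) = 1008/2800 = 0.36
MPC = 1 − MPS = 0.64
Autonomous saving = 136 − 0.36(2100) = -620, so a = 620
C = 620 + 0.64(6550) = 620 + 4192 = 4812

C = 4812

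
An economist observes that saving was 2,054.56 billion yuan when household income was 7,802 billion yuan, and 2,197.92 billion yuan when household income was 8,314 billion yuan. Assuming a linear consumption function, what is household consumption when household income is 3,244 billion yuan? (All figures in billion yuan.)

MPS = ΔS/ΔY = (2197.92 − 2054.56)/(8314 − 7802) = 143.36/512 = 0.28
MPC = 1 − MPS = 0.72
Autonomous saving = 2054.56 − 0.28(7802) = -130, so a = 130
C = 130 + 0.72(3244) = 130 + 2335.68 = 2465.68

C = 2465.68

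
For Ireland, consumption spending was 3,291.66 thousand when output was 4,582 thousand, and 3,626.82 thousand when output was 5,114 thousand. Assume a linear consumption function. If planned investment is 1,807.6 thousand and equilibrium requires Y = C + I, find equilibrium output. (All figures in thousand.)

Y = 5980

MPC = (3626.82 − 3291.66)/(5114 − 4582) = 335.16/532 = 0.63
a = 3291.66 − 0.63(4582) = 405
Equilibrium: Y = 405 + 0.63Y + 1807.6
0.37Y = 2212.6, so Y = 2212.6/0.37 = 5980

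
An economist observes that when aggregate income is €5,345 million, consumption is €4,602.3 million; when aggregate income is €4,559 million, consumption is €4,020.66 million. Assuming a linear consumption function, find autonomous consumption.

a = 647

MPC = ΔC/ΔY = (4602.3 − 4020.66)/(5345 − 4559) = 581.64/786 = 0.74
a = C − MPC·Y = 4020.66 − 0.74(4559) = 4020.66 − 3373.66 = 647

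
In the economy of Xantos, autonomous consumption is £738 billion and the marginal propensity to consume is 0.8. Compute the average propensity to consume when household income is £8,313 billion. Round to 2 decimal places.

C = 738 + 0.8(8313) = 7388.4
APC = C/Y = 7388.4/8313 = 0.89

APC = 0.89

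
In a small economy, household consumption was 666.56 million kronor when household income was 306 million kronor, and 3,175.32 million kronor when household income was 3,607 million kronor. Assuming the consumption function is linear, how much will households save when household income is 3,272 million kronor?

S = 351.28

MPC = (3175.32 − 666.56)/(3607 − 306) = 2508.76/3301 = 0.76
a = 666.56 − 0.76(306) = 666.56 − 232.56 = 434
C = 434 + 0.76(3272) = 2920.72
S = 3272 − 2920.72 = 351.28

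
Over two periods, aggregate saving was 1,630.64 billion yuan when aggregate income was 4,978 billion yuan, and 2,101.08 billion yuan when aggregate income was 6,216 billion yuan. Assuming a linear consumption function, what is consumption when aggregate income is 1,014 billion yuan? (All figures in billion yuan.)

C = 889.68

MPS = ΔS/ΔY = (2101.08 − 1630.64)/(6216 − 4978) = 470.44/1238 = 0.38
MPC = 1 − MPS = 0.62
Autonomous saving = 1630.64 − 0.38(4978) = -261, so a = 261
C = 261 + 0.62(1014) = 261 + 628.68 = 889.68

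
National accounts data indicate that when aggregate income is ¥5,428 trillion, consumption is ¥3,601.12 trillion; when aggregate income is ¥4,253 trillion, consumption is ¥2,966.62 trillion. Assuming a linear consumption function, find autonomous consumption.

a = 670

MPC = ΔC/ΔY = (3601.12 − 2966.62)/(5428 − 4253) = 634.5/1175 = 0.54
a = C − MPC·Y = 2966.62 − 0.54(4253) = 2966.62 − 2296.62 = 670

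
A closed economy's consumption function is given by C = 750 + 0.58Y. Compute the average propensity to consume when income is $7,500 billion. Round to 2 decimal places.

APC = 0.68

C = 750 + 0.58(7500) = 5100
APC = C/Y = 5100/7500 = 0.68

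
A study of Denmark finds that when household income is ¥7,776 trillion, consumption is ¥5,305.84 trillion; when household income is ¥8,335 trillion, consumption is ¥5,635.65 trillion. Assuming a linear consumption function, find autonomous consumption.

MPC = ΔC/ΔY = (5635.65 − 5305.84)/(8335 − 7776) = 329.81/559 = 0.59
a = C − MPC·Y = 5305.84 − 0.59(7776) = 5305.84 − 4587.84 = 718

a = 718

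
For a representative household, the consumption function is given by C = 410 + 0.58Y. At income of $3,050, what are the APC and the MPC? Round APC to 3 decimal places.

APC = 0.714; MPC = 0.58

MPC = 0.58 (the slope of the consumption function)
C = 410 + 0.58(3050) = 2179, so APC = 2179/3050 = 0.714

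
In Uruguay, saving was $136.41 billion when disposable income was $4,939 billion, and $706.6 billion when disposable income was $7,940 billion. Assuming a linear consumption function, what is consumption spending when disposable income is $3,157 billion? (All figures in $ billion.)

MPS = ΔS/ΔY = (706.6 − 136.41)/(7940 − 4939) = 570.19/3001 = 0.19
MPC = 1 − MPS = 0.81
Autonomous saving = 136.41 − 0.19(4939) = -802, so a = 802
C = 802 + 0.81(3157) = 802 + 2557.17 = 3359.17

C = 3359.17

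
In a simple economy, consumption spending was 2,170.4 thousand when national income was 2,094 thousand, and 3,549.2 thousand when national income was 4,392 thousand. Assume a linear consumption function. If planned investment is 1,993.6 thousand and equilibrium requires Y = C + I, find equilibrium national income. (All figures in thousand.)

MPC = (3549.2 − 2170.4)/(4392 − 2094) = 1378.8/2298 = 0.6
a = 2170.4 − 0.6(2094) = 914
Equilibrium: Y = 914 + 0.6Y + 1993.6
0.4Y = 2907.6, so Y = 2907.6/0.4 = 7269

Y = 7269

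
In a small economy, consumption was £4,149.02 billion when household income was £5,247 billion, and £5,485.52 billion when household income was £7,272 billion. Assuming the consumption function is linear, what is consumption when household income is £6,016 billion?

C = 4656.56

MPC = (5485.52 − 4149.02)/(7272 − 5247) = 1336.5/2025 = 0.66
a = 4149.02 − 0.66(5247) = 4149.02 − 3463.02 = 686
C = 686 + 0.66(6016) = 686 + 3970.56 = 4656.56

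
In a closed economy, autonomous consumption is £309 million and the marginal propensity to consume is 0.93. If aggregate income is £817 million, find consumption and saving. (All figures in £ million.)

C = 309 + 0.93(817) = 309 + 759.81 = 1068.81
S = Y − C = 817 − 1068.81 = -251.81

C = 1068.81; S = -251.81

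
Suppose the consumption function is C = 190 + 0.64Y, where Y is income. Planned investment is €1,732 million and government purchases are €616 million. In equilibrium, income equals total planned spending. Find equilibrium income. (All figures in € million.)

Y = 7050

Y = C + I + G = 190 + 0.64Y + 1732 + 616
Y − 0.64Y = 2538
0.36Y = 2538, so Y = 2538/0.36 = 7050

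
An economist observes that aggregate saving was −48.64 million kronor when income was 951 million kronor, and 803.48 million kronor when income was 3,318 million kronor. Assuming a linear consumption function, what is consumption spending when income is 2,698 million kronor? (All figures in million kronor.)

MPS = ΔS/ΔY = (803.48 − (-48.64))/(3318 − 951) = 852.12/2367 = 0.36
MPC = 1 − MPS = 0.64
Autonomous saving = -48.64 − 0.36(951) = -391, so a = 391
C = 391 + 0.64(2698) = 391 + 1726.72 = 2117.72

C = 2117.72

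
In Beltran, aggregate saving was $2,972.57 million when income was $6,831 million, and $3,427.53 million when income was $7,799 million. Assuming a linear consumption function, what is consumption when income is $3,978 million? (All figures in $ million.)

C = 2346.34

MPS = ΔS/ΔY = (3427.53 − 2972.57)/(7799 − 6831) = 454.96/968 = 0.47
MPC = 1 − MPS = 0.53
Autonomous saving = 2972.57 − 0.47(6831) = -238, so a = 238
C = 238 + 0.53(3978) = 238 + 2108.34 = 2346.34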